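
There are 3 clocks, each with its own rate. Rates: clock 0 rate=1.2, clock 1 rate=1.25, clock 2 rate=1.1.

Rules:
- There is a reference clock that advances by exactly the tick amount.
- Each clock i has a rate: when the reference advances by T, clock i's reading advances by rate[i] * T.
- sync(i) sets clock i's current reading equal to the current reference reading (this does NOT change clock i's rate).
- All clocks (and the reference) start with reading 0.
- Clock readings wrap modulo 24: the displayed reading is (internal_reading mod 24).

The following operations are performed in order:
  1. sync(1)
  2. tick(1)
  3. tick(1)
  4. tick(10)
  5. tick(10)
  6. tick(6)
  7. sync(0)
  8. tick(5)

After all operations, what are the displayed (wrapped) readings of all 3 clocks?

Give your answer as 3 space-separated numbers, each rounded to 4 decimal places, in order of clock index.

Answer: 10.0000 17.2500 12.3000

Derivation:
After op 1 sync(1): ref=0.0000 raw=[0.0000 0.0000 0.0000]
After op 2 tick(1): ref=1.0000 raw=[1.2000 1.2500 1.1000]
After op 3 tick(1): ref=2.0000 raw=[2.4000 2.5000 2.2000]
After op 4 tick(10): ref=12.0000 raw=[14.4000 15.0000 13.2000]
After op 5 tick(10): ref=22.0000 raw=[26.4000 27.5000 24.2000]
After op 6 tick(6): ref=28.0000 raw=[33.6000 35.0000 30.8000]
After op 7 sync(0): ref=28.0000 raw=[28.0000 35.0000 30.8000]
After op 8 tick(5): ref=33.0000 raw=[34.0000 41.2500 36.3000]
Wrap final raw readings (mod 24): 34.0000 mod 24 = 10.0000; 41.2500 mod 24 = 17.2500; 36.3000 mod 24 = 12.3000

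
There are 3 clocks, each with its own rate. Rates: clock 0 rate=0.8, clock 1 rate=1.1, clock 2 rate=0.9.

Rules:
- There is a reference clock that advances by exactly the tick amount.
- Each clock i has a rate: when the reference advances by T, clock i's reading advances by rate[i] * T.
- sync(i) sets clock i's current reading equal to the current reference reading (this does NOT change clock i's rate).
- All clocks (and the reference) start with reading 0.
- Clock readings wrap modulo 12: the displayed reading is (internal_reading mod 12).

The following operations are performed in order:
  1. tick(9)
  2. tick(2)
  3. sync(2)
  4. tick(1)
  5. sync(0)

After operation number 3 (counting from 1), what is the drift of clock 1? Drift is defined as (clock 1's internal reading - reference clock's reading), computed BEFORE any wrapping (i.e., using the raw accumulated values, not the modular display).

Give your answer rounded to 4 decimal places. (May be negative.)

After op 1 tick(9): ref=9.0000 raw=[7.2000 9.9000 8.1000]
After op 2 tick(2): ref=11.0000 raw=[8.8000 12.1000 9.9000]
After op 3 sync(2): ref=11.0000 raw=[8.8000 12.1000 11.0000]
Drift of clock 1 after op 3: 12.1000 - 11.0000 = 1.1000

Answer: 1.1000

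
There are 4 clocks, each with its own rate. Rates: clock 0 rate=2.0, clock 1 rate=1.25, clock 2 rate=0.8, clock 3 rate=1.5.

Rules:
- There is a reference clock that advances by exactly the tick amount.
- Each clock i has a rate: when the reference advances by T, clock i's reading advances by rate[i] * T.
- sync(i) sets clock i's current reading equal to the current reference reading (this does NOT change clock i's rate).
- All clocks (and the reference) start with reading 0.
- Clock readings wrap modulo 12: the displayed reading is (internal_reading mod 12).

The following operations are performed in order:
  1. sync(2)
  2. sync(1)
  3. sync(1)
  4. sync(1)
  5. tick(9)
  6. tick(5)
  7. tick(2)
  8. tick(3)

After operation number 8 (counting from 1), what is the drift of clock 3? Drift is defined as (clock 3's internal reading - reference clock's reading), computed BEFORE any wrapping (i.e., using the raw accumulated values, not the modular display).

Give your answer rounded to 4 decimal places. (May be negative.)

After op 1 sync(2): ref=0.0000 raw=[0.0000 0.0000 0.0000 0.0000]
After op 2 sync(1): ref=0.0000 raw=[0.0000 0.0000 0.0000 0.0000]
After op 3 sync(1): ref=0.0000 raw=[0.0000 0.0000 0.0000 0.0000]
After op 4 sync(1): ref=0.0000 raw=[0.0000 0.0000 0.0000 0.0000]
After op 5 tick(9): ref=9.0000 raw=[18.0000 11.2500 7.2000 13.5000]
After op 6 tick(5): ref=14.0000 raw=[28.0000 17.5000 11.2000 21.0000]
After op 7 tick(2): ref=16.0000 raw=[32.0000 20.0000 12.8000 24.0000]
After op 8 tick(3): ref=19.0000 raw=[38.0000 23.7500 15.2000 28.5000]
Drift of clock 3 after op 8: 28.5000 - 19.0000 = 9.5000

Answer: 9.5000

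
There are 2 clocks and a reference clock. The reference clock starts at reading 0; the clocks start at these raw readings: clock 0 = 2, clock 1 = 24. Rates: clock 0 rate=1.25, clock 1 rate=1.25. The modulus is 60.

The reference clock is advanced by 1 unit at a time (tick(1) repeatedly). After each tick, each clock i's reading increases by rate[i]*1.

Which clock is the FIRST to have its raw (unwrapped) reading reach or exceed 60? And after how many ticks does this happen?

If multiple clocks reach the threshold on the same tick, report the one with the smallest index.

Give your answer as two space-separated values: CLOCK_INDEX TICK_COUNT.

Answer: 1 29

Derivation:
clock 0: start=2, rate=1.25, needs 60-2 = 58; ticks = ceil(58/1.25) = ceil(46.4000) = 47; reading at tick 47 = 2 + 1.25*47 = 60.7500
clock 1: start=24, rate=1.25, needs 60-24 = 36; ticks = ceil(36/1.25) = ceil(28.8000) = 29; reading at tick 29 = 24 + 1.25*29 = 60.2500
Minimum tick count = 29; winners = [1]; smallest index = 1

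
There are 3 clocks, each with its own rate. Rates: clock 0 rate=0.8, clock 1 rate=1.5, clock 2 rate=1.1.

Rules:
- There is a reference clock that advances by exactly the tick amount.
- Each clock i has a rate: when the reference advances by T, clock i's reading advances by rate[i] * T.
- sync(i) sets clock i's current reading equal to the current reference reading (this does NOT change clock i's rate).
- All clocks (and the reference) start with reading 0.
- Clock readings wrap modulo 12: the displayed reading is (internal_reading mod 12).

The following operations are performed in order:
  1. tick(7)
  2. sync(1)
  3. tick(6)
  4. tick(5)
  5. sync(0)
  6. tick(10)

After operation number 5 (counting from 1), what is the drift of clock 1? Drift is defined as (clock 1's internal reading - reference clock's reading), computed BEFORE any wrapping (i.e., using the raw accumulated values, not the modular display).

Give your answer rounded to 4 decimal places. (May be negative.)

Answer: 5.5000

Derivation:
After op 1 tick(7): ref=7.0000 raw=[5.6000 10.5000 7.7000]
After op 2 sync(1): ref=7.0000 raw=[5.6000 7.0000 7.7000]
After op 3 tick(6): ref=13.0000 raw=[10.4000 16.0000 14.3000]
After op 4 tick(5): ref=18.0000 raw=[14.4000 23.5000 19.8000]
After op 5 sync(0): ref=18.0000 raw=[18.0000 23.5000 19.8000]
Drift of clock 1 after op 5: 23.5000 - 18.0000 = 5.5000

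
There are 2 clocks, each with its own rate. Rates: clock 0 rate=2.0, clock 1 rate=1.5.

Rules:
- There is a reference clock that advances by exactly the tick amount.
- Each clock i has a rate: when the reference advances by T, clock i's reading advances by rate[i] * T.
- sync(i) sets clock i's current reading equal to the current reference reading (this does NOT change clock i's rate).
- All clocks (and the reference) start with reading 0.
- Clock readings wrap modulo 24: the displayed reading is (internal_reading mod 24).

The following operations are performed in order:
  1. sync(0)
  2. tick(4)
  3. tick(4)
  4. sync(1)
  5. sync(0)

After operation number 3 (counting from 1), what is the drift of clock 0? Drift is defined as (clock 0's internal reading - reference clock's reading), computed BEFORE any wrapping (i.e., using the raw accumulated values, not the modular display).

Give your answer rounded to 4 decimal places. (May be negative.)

Answer: 8.0000

Derivation:
After op 1 sync(0): ref=0.0000 raw=[0.0000 0.0000]
After op 2 tick(4): ref=4.0000 raw=[8.0000 6.0000]
After op 3 tick(4): ref=8.0000 raw=[16.0000 12.0000]
Drift of clock 0 after op 3: 16.0000 - 8.0000 = 8.0000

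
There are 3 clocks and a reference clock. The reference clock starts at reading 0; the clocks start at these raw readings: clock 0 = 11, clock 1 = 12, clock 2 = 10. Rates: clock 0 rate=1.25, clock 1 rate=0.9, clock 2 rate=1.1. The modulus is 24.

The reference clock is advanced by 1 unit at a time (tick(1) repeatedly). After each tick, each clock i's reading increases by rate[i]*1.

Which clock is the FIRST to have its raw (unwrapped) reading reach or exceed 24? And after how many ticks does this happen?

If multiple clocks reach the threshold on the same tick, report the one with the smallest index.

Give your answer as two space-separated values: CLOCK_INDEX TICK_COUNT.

clock 0: start=11, rate=1.25, needs 24-11 = 13; ticks = ceil(13/1.25) = ceil(10.4000) = 11; reading at tick 11 = 11 + 1.25*11 = 24.7500
clock 1: start=12, rate=0.9, needs 24-12 = 12; ticks = ceil(12/0.9) = ceil(13.3333) = 14; reading at tick 14 = 12 + 0.9*14 = 24.6000
clock 2: start=10, rate=1.1, needs 24-10 = 14; ticks = ceil(14/1.1) = ceil(12.7273) = 13; reading at tick 13 = 10 + 1.1*13 = 24.3000
Minimum tick count = 11; winners = [0]; smallest index = 0

Answer: 0 11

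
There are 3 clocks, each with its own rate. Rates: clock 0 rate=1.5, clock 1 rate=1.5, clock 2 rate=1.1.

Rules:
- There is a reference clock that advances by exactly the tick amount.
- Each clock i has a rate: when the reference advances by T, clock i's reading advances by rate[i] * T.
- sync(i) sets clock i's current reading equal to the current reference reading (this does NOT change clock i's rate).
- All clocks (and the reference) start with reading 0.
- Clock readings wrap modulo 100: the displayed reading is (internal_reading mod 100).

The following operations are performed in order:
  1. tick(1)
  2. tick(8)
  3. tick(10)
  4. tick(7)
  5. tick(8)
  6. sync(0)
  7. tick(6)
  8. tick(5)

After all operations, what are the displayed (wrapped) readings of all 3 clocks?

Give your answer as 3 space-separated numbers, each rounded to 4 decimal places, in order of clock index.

Answer: 50.5000 67.5000 49.5000

Derivation:
After op 1 tick(1): ref=1.0000 raw=[1.5000 1.5000 1.1000]
After op 2 tick(8): ref=9.0000 raw=[13.5000 13.5000 9.9000]
After op 3 tick(10): ref=19.0000 raw=[28.5000 28.5000 20.9000]
After op 4 tick(7): ref=26.0000 raw=[39.0000 39.0000 28.6000]
After op 5 tick(8): ref=34.0000 raw=[51.0000 51.0000 37.4000]
After op 6 sync(0): ref=34.0000 raw=[34.0000 51.0000 37.4000]
After op 7 tick(6): ref=40.0000 raw=[43.0000 60.0000 44.0000]
After op 8 tick(5): ref=45.0000 raw=[50.5000 67.5000 49.5000]
Wrap final raw readings (mod 100): 50.5000 mod 100 = 50.5000; 67.5000 mod 100 = 67.5000; 49.5000 mod 100 = 49.5000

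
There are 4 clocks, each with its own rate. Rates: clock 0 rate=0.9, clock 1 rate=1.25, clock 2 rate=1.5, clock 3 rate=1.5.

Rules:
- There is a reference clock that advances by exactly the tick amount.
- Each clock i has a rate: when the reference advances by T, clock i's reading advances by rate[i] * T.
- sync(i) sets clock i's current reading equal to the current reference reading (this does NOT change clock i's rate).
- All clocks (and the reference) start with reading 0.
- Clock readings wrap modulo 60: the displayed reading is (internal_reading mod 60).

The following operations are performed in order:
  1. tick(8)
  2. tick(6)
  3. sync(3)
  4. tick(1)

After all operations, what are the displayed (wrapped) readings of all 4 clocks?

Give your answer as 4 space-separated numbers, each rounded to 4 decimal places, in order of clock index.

After op 1 tick(8): ref=8.0000 raw=[7.2000 10.0000 12.0000 12.0000]
After op 2 tick(6): ref=14.0000 raw=[12.6000 17.5000 21.0000 21.0000]
After op 3 sync(3): ref=14.0000 raw=[12.6000 17.5000 21.0000 14.0000]
After op 4 tick(1): ref=15.0000 raw=[13.5000 18.7500 22.5000 15.5000]
Wrap final raw readings (mod 60): 13.5000 mod 60 = 13.5000; 18.7500 mod 60 = 18.7500; 22.5000 mod 60 = 22.5000; 15.5000 mod 60 = 15.5000

Answer: 13.5000 18.7500 22.5000 15.5000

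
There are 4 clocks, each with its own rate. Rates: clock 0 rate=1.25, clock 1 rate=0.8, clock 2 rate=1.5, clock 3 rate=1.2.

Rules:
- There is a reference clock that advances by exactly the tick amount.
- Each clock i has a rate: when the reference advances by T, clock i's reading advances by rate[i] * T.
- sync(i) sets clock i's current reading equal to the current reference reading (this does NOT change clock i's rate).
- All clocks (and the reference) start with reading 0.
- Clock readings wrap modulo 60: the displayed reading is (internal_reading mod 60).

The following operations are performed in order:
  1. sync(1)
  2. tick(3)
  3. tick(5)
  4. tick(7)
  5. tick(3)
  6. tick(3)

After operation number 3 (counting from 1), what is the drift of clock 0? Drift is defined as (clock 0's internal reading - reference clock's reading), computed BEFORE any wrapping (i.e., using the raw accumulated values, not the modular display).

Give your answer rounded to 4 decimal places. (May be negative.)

Answer: 2.0000

Derivation:
After op 1 sync(1): ref=0.0000 raw=[0.0000 0.0000 0.0000 0.0000]
After op 2 tick(3): ref=3.0000 raw=[3.7500 2.4000 4.5000 3.6000]
After op 3 tick(5): ref=8.0000 raw=[10.0000 6.4000 12.0000 9.6000]
Drift of clock 0 after op 3: 10.0000 - 8.0000 = 2.0000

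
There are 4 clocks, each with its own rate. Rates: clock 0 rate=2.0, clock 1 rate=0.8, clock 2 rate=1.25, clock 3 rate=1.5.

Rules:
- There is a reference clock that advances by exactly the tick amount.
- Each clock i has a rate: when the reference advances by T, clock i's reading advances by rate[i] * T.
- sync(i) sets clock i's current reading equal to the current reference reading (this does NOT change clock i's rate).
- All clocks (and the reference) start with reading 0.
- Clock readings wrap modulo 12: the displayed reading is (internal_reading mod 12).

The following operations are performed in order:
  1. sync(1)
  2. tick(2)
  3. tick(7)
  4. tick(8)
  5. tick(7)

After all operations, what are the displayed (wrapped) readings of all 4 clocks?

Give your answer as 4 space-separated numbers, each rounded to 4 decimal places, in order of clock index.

Answer: 0.0000 7.2000 6.0000 0.0000

Derivation:
After op 1 sync(1): ref=0.0000 raw=[0.0000 0.0000 0.0000 0.0000]
After op 2 tick(2): ref=2.0000 raw=[4.0000 1.6000 2.5000 3.0000]
After op 3 tick(7): ref=9.0000 raw=[18.0000 7.2000 11.2500 13.5000]
After op 4 tick(8): ref=17.0000 raw=[34.0000 13.6000 21.2500 25.5000]
After op 5 tick(7): ref=24.0000 raw=[48.0000 19.2000 30.0000 36.0000]
Wrap final raw readings (mod 12): 48.0000 mod 12 = 0.0000; 19.2000 mod 12 = 7.2000; 30.0000 mod 12 = 6.0000; 36.0000 mod 12 = 0.0000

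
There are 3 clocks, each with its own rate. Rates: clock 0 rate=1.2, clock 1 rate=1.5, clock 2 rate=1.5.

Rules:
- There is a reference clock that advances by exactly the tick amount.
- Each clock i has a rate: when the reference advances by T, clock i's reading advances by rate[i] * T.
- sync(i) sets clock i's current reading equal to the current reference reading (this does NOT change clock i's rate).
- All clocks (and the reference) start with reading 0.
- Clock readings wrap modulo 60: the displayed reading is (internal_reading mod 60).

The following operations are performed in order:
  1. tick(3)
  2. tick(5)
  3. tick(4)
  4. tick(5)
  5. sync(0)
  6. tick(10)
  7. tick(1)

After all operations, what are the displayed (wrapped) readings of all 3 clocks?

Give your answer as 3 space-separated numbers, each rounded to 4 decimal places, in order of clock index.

Answer: 30.2000 42.0000 42.0000

Derivation:
After op 1 tick(3): ref=3.0000 raw=[3.6000 4.5000 4.5000]
After op 2 tick(5): ref=8.0000 raw=[9.6000 12.0000 12.0000]
After op 3 tick(4): ref=12.0000 raw=[14.4000 18.0000 18.0000]
After op 4 tick(5): ref=17.0000 raw=[20.4000 25.5000 25.5000]
After op 5 sync(0): ref=17.0000 raw=[17.0000 25.5000 25.5000]
After op 6 tick(10): ref=27.0000 raw=[29.0000 40.5000 40.5000]
After op 7 tick(1): ref=28.0000 raw=[30.2000 42.0000 42.0000]
Wrap final raw readings (mod 60): 30.2000 mod 60 = 30.2000; 42.0000 mod 60 = 42.0000; 42.0000 mod 60 = 42.0000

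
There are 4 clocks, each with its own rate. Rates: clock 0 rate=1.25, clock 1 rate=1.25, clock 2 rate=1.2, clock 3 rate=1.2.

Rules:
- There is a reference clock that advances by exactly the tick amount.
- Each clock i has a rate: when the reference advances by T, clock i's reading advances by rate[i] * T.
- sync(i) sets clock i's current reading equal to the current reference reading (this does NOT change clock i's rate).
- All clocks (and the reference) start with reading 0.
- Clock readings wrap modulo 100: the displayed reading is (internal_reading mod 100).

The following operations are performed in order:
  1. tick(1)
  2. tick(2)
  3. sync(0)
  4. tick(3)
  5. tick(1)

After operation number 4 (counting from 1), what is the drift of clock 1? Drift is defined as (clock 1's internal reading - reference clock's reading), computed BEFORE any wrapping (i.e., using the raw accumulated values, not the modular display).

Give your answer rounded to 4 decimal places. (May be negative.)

After op 1 tick(1): ref=1.0000 raw=[1.2500 1.2500 1.2000 1.2000]
After op 2 tick(2): ref=3.0000 raw=[3.7500 3.7500 3.6000 3.6000]
After op 3 sync(0): ref=3.0000 raw=[3.0000 3.7500 3.6000 3.6000]
After op 4 tick(3): ref=6.0000 raw=[6.7500 7.5000 7.2000 7.2000]
Drift of clock 1 after op 4: 7.5000 - 6.0000 = 1.5000

Answer: 1.5000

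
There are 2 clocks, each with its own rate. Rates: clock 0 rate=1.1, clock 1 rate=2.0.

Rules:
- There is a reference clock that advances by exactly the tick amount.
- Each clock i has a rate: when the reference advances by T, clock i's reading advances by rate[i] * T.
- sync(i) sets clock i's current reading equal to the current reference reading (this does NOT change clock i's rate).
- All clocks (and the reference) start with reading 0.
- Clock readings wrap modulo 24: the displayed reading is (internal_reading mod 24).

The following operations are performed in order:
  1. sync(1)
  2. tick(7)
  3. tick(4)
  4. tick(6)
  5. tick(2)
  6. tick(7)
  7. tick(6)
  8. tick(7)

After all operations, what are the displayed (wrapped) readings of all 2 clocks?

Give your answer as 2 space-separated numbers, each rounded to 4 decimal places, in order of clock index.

After op 1 sync(1): ref=0.0000 raw=[0.0000 0.0000]
After op 2 tick(7): ref=7.0000 raw=[7.7000 14.0000]
After op 3 tick(4): ref=11.0000 raw=[12.1000 22.0000]
After op 4 tick(6): ref=17.0000 raw=[18.7000 34.0000]
After op 5 tick(2): ref=19.0000 raw=[20.9000 38.0000]
After op 6 tick(7): ref=26.0000 raw=[28.6000 52.0000]
After op 7 tick(6): ref=32.0000 raw=[35.2000 64.0000]
After op 8 tick(7): ref=39.0000 raw=[42.9000 78.0000]
Wrap final raw readings (mod 24): 42.9000 mod 24 = 18.9000; 78.0000 mod 24 = 6.0000

Answer: 18.9000 6.0000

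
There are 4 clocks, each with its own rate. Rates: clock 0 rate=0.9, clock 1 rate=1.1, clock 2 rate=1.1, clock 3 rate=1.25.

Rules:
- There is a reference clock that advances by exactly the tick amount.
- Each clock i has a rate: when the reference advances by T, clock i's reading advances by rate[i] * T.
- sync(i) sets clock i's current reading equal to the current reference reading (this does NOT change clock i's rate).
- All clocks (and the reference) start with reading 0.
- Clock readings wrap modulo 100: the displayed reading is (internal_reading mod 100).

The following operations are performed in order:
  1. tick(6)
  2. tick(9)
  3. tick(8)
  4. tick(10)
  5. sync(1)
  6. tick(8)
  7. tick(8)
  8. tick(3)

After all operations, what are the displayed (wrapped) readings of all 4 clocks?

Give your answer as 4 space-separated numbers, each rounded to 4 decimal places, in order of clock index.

After op 1 tick(6): ref=6.0000 raw=[5.4000 6.6000 6.6000 7.5000]
After op 2 tick(9): ref=15.0000 raw=[13.5000 16.5000 16.5000 18.7500]
After op 3 tick(8): ref=23.0000 raw=[20.7000 25.3000 25.3000 28.7500]
After op 4 tick(10): ref=33.0000 raw=[29.7000 36.3000 36.3000 41.2500]
After op 5 sync(1): ref=33.0000 raw=[29.7000 33.0000 36.3000 41.2500]
After op 6 tick(8): ref=41.0000 raw=[36.9000 41.8000 45.1000 51.2500]
After op 7 tick(8): ref=49.0000 raw=[44.1000 50.6000 53.9000 61.2500]
After op 8 tick(3): ref=52.0000 raw=[46.8000 53.9000 57.2000 65.0000]
Wrap final raw readings (mod 100): 46.8000 mod 100 = 46.8000; 53.9000 mod 100 = 53.9000; 57.2000 mod 100 = 57.2000; 65.0000 mod 100 = 65.0000

Answer: 46.8000 53.9000 57.2000 65.0000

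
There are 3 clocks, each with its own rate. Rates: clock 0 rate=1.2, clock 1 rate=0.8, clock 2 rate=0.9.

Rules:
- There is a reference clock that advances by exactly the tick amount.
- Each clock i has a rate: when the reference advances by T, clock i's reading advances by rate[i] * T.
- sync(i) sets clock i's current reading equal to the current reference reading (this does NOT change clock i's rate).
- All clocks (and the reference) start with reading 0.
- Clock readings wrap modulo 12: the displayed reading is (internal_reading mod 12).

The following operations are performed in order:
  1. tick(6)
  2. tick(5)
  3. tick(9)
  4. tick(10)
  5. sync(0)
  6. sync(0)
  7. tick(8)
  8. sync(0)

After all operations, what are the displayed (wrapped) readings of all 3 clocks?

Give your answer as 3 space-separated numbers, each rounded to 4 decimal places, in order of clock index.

Answer: 2.0000 6.4000 10.2000

Derivation:
After op 1 tick(6): ref=6.0000 raw=[7.2000 4.8000 5.4000]
After op 2 tick(5): ref=11.0000 raw=[13.2000 8.8000 9.9000]
After op 3 tick(9): ref=20.0000 raw=[24.0000 16.0000 18.0000]
After op 4 tick(10): ref=30.0000 raw=[36.0000 24.0000 27.0000]
After op 5 sync(0): ref=30.0000 raw=[30.0000 24.0000 27.0000]
After op 6 sync(0): ref=30.0000 raw=[30.0000 24.0000 27.0000]
After op 7 tick(8): ref=38.0000 raw=[39.6000 30.4000 34.2000]
After op 8 sync(0): ref=38.0000 raw=[38.0000 30.4000 34.2000]
Wrap final raw readings (mod 12): 38.0000 mod 12 = 2.0000; 30.4000 mod 12 = 6.4000; 34.2000 mod 12 = 10.2000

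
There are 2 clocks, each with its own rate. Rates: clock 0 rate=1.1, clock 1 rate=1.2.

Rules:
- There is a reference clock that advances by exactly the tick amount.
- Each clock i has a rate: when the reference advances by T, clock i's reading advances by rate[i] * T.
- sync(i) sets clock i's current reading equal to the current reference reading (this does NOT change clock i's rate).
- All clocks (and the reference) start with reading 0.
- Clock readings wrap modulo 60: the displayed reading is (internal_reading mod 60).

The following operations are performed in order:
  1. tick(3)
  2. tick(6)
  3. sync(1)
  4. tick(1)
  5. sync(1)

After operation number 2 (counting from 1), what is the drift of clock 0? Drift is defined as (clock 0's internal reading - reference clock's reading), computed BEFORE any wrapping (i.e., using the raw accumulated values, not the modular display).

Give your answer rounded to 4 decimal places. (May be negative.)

Answer: 0.9000

Derivation:
After op 1 tick(3): ref=3.0000 raw=[3.3000 3.6000]
After op 2 tick(6): ref=9.0000 raw=[9.9000 10.8000]
Drift of clock 0 after op 2: 9.9000 - 9.0000 = 0.9000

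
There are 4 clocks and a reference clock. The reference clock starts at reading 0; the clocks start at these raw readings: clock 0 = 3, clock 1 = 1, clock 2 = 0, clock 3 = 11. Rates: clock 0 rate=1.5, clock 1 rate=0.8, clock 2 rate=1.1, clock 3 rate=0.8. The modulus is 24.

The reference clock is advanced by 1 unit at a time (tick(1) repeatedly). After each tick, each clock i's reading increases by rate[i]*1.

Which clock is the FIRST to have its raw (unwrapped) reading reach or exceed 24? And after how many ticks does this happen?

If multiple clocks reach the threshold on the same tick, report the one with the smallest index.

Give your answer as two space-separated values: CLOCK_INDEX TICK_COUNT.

Answer: 0 14

Derivation:
clock 0: start=3, rate=1.5, needs 24-3 = 21; ticks = ceil(21/1.5) = ceil(14.0000) = 14; reading at tick 14 = 3 + 1.5*14 = 24.0000
clock 1: start=1, rate=0.8, needs 24-1 = 23; ticks = ceil(23/0.8) = ceil(28.7500) = 29; reading at tick 29 = 1 + 0.8*29 = 24.2000
clock 2: start=0, rate=1.1, needs 24-0 = 24; ticks = ceil(24/1.1) = ceil(21.8182) = 22; reading at tick 22 = 0 + 1.1*22 = 24.2000
clock 3: start=11, rate=0.8, needs 24-11 = 13; ticks = ceil(13/0.8) = ceil(16.2500) = 17; reading at tick 17 = 11 + 0.8*17 = 24.6000
Minimum tick count = 14; winners = [0]; smallest index = 0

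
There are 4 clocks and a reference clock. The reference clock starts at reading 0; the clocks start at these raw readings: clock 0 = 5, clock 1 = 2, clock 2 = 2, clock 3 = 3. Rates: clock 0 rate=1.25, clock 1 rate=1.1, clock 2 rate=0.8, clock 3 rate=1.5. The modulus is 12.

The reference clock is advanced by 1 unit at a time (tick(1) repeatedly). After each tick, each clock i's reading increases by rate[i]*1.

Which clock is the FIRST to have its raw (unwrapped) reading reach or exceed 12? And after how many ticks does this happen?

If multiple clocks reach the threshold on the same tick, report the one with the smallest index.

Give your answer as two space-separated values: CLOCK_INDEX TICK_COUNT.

Answer: 0 6

Derivation:
clock 0: start=5, rate=1.25, needs 12-5 = 7; ticks = ceil(7/1.25) = ceil(5.6000) = 6; reading at tick 6 = 5 + 1.25*6 = 12.5000
clock 1: start=2, rate=1.1, needs 12-2 = 10; ticks = ceil(10/1.1) = ceil(9.0909) = 10; reading at tick 10 = 2 + 1.1*10 = 13.0000
clock 2: start=2, rate=0.8, needs 12-2 = 10; ticks = ceil(10/0.8) = ceil(12.5000) = 13; reading at tick 13 = 2 + 0.8*13 = 12.4000
clock 3: start=3, rate=1.5, needs 12-3 = 9; ticks = ceil(9/1.5) = ceil(6.0000) = 6; reading at tick 6 = 3 + 1.5*6 = 12.0000
Minimum tick count = 6; winners = [0, 3]; smallest index = 0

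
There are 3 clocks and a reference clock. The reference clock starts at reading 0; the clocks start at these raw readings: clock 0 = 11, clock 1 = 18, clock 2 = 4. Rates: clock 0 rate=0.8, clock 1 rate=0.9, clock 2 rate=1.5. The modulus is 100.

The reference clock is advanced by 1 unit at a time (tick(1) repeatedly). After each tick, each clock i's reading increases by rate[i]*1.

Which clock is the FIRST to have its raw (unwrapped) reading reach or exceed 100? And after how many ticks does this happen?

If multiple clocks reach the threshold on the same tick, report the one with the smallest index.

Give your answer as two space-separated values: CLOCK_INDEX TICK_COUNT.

Answer: 2 64

Derivation:
clock 0: start=11, rate=0.8, needs 100-11 = 89; ticks = ceil(89/0.8) = ceil(111.2500) = 112; reading at tick 112 = 11 + 0.8*112 = 100.6000
clock 1: start=18, rate=0.9, needs 100-18 = 82; ticks = ceil(82/0.9) = ceil(91.1111) = 92; reading at tick 92 = 18 + 0.9*92 = 100.8000
clock 2: start=4, rate=1.5, needs 100-4 = 96; ticks = ceil(96/1.5) = ceil(64.0000) = 64; reading at tick 64 = 4 + 1.5*64 = 100.0000
Minimum tick count = 64; winners = [2]; smallest index = 2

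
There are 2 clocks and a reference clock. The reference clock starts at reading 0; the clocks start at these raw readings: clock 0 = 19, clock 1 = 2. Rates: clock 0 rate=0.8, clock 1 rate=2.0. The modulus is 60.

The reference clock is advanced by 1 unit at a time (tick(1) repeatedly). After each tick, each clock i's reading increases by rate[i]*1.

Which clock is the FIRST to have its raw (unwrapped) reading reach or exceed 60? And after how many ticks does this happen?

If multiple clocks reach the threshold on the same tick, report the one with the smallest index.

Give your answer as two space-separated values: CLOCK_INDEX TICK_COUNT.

clock 0: start=19, rate=0.8, needs 60-19 = 41; ticks = ceil(41/0.8) = ceil(51.2500) = 52; reading at tick 52 = 19 + 0.8*52 = 60.6000
clock 1: start=2, rate=2.0, needs 60-2 = 58; ticks = ceil(58/2.0) = ceil(29.0000) = 29; reading at tick 29 = 2 + 2.0*29 = 60.0000
Minimum tick count = 29; winners = [1]; smallest index = 1

Answer: 1 29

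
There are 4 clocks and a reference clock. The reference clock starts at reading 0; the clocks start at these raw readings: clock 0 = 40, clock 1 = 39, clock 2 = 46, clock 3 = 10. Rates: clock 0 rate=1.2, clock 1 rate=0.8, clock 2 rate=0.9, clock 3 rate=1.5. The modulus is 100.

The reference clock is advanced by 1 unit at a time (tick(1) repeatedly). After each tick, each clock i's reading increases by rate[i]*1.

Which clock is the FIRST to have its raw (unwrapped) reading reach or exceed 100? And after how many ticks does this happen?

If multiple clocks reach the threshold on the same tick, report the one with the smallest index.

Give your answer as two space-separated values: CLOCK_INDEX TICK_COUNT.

clock 0: start=40, rate=1.2, needs 100-40 = 60; ticks = ceil(60/1.2) = ceil(50.0000) = 50; reading at tick 50 = 40 + 1.2*50 = 100.0000
clock 1: start=39, rate=0.8, needs 100-39 = 61; ticks = ceil(61/0.8) = ceil(76.2500) = 77; reading at tick 77 = 39 + 0.8*77 = 100.6000
clock 2: start=46, rate=0.9, needs 100-46 = 54; ticks = ceil(54/0.9) = ceil(60.0000) = 60; reading at tick 60 = 46 + 0.9*60 = 100.0000
clock 3: start=10, rate=1.5, needs 100-10 = 90; ticks = ceil(90/1.5) = ceil(60.0000) = 60; reading at tick 60 = 10 + 1.5*60 = 100.0000
Minimum tick count = 50; winners = [0]; smallest index = 0

Answer: 0 50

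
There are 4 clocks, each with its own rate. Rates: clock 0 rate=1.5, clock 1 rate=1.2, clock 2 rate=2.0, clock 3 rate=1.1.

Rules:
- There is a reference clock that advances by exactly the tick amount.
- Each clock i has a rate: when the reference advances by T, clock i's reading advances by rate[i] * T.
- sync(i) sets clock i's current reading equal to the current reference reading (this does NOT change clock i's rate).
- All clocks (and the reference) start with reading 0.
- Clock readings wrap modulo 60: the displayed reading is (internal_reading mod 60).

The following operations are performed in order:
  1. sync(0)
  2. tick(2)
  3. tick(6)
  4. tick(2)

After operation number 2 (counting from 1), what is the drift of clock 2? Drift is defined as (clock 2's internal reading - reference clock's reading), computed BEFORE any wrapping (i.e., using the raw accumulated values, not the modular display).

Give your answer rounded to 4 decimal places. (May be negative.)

Answer: 2.0000

Derivation:
After op 1 sync(0): ref=0.0000 raw=[0.0000 0.0000 0.0000 0.0000]
After op 2 tick(2): ref=2.0000 raw=[3.0000 2.4000 4.0000 2.2000]
Drift of clock 2 after op 2: 4.0000 - 2.0000 = 2.0000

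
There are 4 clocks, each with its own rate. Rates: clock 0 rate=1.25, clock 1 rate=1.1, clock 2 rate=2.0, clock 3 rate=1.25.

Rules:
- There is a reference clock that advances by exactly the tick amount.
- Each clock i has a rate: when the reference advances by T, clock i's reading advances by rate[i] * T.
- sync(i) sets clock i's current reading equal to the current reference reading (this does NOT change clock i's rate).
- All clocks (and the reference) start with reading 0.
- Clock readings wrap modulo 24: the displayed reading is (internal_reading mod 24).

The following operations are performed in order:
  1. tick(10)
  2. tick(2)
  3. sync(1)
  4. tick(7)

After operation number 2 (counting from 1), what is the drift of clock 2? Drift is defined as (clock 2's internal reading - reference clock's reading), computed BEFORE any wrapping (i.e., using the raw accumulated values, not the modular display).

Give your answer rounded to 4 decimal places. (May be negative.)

Answer: 12.0000

Derivation:
After op 1 tick(10): ref=10.0000 raw=[12.5000 11.0000 20.0000 12.5000]
After op 2 tick(2): ref=12.0000 raw=[15.0000 13.2000 24.0000 15.0000]
Drift of clock 2 after op 2: 24.0000 - 12.0000 = 12.0000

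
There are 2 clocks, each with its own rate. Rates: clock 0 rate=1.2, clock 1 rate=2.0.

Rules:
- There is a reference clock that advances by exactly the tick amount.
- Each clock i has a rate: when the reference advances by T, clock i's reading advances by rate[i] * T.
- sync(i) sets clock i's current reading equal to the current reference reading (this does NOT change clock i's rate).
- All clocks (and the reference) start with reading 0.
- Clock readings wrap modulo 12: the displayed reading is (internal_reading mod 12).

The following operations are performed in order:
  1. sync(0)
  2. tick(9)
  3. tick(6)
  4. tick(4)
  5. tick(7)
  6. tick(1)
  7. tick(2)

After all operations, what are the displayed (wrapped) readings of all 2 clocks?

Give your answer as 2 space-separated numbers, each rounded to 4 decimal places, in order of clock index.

After op 1 sync(0): ref=0.0000 raw=[0.0000 0.0000]
After op 2 tick(9): ref=9.0000 raw=[10.8000 18.0000]
After op 3 tick(6): ref=15.0000 raw=[18.0000 30.0000]
After op 4 tick(4): ref=19.0000 raw=[22.8000 38.0000]
After op 5 tick(7): ref=26.0000 raw=[31.2000 52.0000]
After op 6 tick(1): ref=27.0000 raw=[32.4000 54.0000]
After op 7 tick(2): ref=29.0000 raw=[34.8000 58.0000]
Wrap final raw readings (mod 12): 34.8000 mod 12 = 10.8000; 58.0000 mod 12 = 10.0000

Answer: 10.8000 10.0000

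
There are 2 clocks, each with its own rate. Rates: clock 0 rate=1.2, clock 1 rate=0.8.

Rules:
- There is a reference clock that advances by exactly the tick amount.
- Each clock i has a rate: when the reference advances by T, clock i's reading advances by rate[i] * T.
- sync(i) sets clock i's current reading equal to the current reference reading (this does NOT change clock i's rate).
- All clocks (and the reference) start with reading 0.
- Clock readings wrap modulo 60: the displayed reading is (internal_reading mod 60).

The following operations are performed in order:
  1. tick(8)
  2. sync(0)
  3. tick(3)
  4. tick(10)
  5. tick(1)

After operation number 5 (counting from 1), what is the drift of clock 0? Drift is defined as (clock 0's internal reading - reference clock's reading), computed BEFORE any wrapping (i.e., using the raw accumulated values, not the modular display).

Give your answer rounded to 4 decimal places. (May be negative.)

After op 1 tick(8): ref=8.0000 raw=[9.6000 6.4000]
After op 2 sync(0): ref=8.0000 raw=[8.0000 6.4000]
After op 3 tick(3): ref=11.0000 raw=[11.6000 8.8000]
After op 4 tick(10): ref=21.0000 raw=[23.6000 16.8000]
After op 5 tick(1): ref=22.0000 raw=[24.8000 17.6000]
Drift of clock 0 after op 5: 24.8000 - 22.0000 = 2.8000

Answer: 2.8000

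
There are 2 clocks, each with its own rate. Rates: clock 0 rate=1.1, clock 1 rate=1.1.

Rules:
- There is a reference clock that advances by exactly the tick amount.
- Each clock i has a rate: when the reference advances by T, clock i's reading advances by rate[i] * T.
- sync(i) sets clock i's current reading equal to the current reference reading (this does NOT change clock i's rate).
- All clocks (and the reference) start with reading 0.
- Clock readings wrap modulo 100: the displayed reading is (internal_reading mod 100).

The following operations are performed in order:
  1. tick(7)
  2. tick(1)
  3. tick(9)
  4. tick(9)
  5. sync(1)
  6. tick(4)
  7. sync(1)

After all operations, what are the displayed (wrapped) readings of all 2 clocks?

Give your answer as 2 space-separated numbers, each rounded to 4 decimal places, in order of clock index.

Answer: 33.0000 30.0000

Derivation:
After op 1 tick(7): ref=7.0000 raw=[7.7000 7.7000]
After op 2 tick(1): ref=8.0000 raw=[8.8000 8.8000]
After op 3 tick(9): ref=17.0000 raw=[18.7000 18.7000]
After op 4 tick(9): ref=26.0000 raw=[28.6000 28.6000]
After op 5 sync(1): ref=26.0000 raw=[28.6000 26.0000]
After op 6 tick(4): ref=30.0000 raw=[33.0000 30.4000]
After op 7 sync(1): ref=30.0000 raw=[33.0000 30.0000]
Wrap final raw readings (mod 100): 33.0000 mod 100 = 33.0000; 30.0000 mod 100 = 30.0000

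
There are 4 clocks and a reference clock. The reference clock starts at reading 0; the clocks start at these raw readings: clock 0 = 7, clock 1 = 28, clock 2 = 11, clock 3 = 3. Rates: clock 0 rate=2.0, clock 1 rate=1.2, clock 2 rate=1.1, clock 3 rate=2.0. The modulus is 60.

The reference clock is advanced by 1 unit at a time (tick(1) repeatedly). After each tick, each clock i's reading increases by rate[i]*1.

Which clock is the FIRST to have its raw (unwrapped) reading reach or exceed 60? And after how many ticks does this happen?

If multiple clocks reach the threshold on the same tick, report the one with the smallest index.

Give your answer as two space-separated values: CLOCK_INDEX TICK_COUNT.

clock 0: start=7, rate=2.0, needs 60-7 = 53; ticks = ceil(53/2.0) = ceil(26.5000) = 27; reading at tick 27 = 7 + 2.0*27 = 61.0000
clock 1: start=28, rate=1.2, needs 60-28 = 32; ticks = ceil(32/1.2) = ceil(26.6667) = 27; reading at tick 27 = 28 + 1.2*27 = 60.4000
clock 2: start=11, rate=1.1, needs 60-11 = 49; ticks = ceil(49/1.1) = ceil(44.5455) = 45; reading at tick 45 = 11 + 1.1*45 = 60.5000
clock 3: start=3, rate=2.0, needs 60-3 = 57; ticks = ceil(57/2.0) = ceil(28.5000) = 29; reading at tick 29 = 3 + 2.0*29 = 61.0000
Minimum tick count = 27; winners = [0, 1]; smallest index = 0

Answer: 0 27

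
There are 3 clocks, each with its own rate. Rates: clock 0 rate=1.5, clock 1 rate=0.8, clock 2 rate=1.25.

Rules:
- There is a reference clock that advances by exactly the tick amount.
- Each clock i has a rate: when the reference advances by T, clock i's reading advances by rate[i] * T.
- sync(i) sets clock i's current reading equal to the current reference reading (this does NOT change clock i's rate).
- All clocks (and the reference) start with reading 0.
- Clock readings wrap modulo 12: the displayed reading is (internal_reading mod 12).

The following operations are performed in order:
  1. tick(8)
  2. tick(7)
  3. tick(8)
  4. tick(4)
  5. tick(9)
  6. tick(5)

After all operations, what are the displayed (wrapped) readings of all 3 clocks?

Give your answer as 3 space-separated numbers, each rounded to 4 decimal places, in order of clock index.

After op 1 tick(8): ref=8.0000 raw=[12.0000 6.4000 10.0000]
After op 2 tick(7): ref=15.0000 raw=[22.5000 12.0000 18.7500]
After op 3 tick(8): ref=23.0000 raw=[34.5000 18.4000 28.7500]
After op 4 tick(4): ref=27.0000 raw=[40.5000 21.6000 33.7500]
After op 5 tick(9): ref=36.0000 raw=[54.0000 28.8000 45.0000]
After op 6 tick(5): ref=41.0000 raw=[61.5000 32.8000 51.2500]
Wrap final raw readings (mod 12): 61.5000 mod 12 = 1.5000; 32.8000 mod 12 = 8.8000; 51.2500 mod 12 = 3.2500

Answer: 1.5000 8.8000 3.2500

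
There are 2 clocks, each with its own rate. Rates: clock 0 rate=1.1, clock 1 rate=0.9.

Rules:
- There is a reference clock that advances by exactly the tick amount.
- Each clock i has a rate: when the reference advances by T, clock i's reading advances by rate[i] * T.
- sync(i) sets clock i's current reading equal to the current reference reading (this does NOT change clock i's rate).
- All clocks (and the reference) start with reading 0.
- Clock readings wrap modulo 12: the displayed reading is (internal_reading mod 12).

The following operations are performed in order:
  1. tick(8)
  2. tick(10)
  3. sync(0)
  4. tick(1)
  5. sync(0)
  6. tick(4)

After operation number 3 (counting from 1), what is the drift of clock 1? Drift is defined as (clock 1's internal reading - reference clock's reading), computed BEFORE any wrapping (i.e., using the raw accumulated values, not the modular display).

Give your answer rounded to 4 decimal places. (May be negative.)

After op 1 tick(8): ref=8.0000 raw=[8.8000 7.2000]
After op 2 tick(10): ref=18.0000 raw=[19.8000 16.2000]
After op 3 sync(0): ref=18.0000 raw=[18.0000 16.2000]
Drift of clock 1 after op 3: 16.2000 - 18.0000 = -1.8000

Answer: -1.8000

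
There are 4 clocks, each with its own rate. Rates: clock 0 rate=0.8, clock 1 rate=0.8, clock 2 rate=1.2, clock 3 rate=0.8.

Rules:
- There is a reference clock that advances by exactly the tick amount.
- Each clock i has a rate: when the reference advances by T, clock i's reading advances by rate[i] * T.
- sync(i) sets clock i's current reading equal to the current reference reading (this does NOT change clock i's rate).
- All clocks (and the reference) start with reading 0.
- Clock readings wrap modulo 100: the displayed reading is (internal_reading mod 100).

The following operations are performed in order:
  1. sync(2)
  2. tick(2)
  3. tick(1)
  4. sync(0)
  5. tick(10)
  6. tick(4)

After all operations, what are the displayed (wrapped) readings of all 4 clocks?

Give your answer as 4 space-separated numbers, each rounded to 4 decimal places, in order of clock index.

Answer: 14.2000 13.6000 20.4000 13.6000

Derivation:
After op 1 sync(2): ref=0.0000 raw=[0.0000 0.0000 0.0000 0.0000]
After op 2 tick(2): ref=2.0000 raw=[1.6000 1.6000 2.4000 1.6000]
After op 3 tick(1): ref=3.0000 raw=[2.4000 2.4000 3.6000 2.4000]
After op 4 sync(0): ref=3.0000 raw=[3.0000 2.4000 3.6000 2.4000]
After op 5 tick(10): ref=13.0000 raw=[11.0000 10.4000 15.6000 10.4000]
After op 6 tick(4): ref=17.0000 raw=[14.2000 13.6000 20.4000 13.6000]
Wrap final raw readings (mod 100): 14.2000 mod 100 = 14.2000; 13.6000 mod 100 = 13.6000; 20.4000 mod 100 = 20.4000; 13.6000 mod 100 = 13.6000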